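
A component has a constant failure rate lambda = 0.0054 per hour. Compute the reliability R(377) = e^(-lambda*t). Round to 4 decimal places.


lambda = 0.0054
t = 377
lambda * t = 2.0358
R(t) = e^(-2.0358)
R(t) = 0.1306

0.1306


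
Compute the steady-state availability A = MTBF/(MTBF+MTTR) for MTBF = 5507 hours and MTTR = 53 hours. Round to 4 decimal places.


MTBF = 5507
MTTR = 53
MTBF + MTTR = 5560
A = 5507 / 5560
A = 0.9905

0.9905


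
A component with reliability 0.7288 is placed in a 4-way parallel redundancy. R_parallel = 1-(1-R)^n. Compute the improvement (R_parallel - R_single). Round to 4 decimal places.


R_single = 0.7288, n = 4
1 - R_single = 0.2712
(1 - R_single)^n = 0.2712^4 = 0.0054
R_parallel = 1 - 0.0054 = 0.9946
Improvement = 0.9946 - 0.7288
Improvement = 0.2658

0.2658


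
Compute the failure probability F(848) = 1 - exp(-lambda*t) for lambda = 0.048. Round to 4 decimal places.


lambda = 0.048, t = 848
lambda * t = 40.704
exp(-40.704) = 0.0
F(t) = 1 - 0.0
F(t) = 1.0

1.0


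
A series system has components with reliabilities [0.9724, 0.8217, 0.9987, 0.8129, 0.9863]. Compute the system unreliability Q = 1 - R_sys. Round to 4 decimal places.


Components: [0.9724, 0.8217, 0.9987, 0.8129, 0.9863]
After component 1: product = 0.9724
After component 2: product = 0.799
After component 3: product = 0.798
After component 4: product = 0.6487
After component 5: product = 0.6398
R_sys = 0.6398
Q = 1 - 0.6398 = 0.3602

0.3602


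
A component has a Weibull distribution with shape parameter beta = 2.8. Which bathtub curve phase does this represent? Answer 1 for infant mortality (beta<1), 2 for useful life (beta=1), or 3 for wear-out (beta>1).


beta = 2.8
Compare beta to 1:
beta < 1 => infant mortality (phase 1)
beta = 1 => useful life (phase 2)
beta > 1 => wear-out (phase 3)
Since beta = 2.8, this is wear-out (increasing failure rate)
Phase = 3

3


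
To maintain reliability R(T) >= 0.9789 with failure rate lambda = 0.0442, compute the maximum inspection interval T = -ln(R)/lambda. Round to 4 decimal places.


R_target = 0.9789
lambda = 0.0442
-ln(0.9789) = 0.0213
T = 0.0213 / 0.0442
T = 0.4825

0.4825


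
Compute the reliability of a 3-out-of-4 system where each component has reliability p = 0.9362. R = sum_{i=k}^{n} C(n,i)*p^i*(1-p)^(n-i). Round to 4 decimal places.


k = 3, n = 4, p = 0.9362
i=3: C(4,3)=4 * 0.9362^3 * 0.0638^1 = 0.2094
i=4: C(4,4)=1 * 0.9362^4 * 0.0638^0 = 0.7682
R = sum of terms = 0.9776

0.9776


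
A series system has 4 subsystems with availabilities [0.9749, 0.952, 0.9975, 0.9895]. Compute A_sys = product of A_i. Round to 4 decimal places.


Subsystems: [0.9749, 0.952, 0.9975, 0.9895]
After subsystem 1 (A=0.9749): product = 0.9749
After subsystem 2 (A=0.952): product = 0.9281
After subsystem 3 (A=0.9975): product = 0.9258
After subsystem 4 (A=0.9895): product = 0.9161
A_sys = 0.9161

0.9161


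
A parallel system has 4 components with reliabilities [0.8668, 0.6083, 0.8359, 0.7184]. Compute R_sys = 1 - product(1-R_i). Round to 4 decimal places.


Components: [0.8668, 0.6083, 0.8359, 0.7184]
(1 - 0.8668) = 0.1332, running product = 0.1332
(1 - 0.6083) = 0.3917, running product = 0.0522
(1 - 0.8359) = 0.1641, running product = 0.0086
(1 - 0.7184) = 0.2816, running product = 0.0024
Product of (1-R_i) = 0.0024
R_sys = 1 - 0.0024 = 0.9976

0.9976


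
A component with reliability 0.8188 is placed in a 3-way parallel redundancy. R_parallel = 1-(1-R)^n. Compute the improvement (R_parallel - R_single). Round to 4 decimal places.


R_single = 0.8188, n = 3
1 - R_single = 0.1812
(1 - R_single)^n = 0.1812^3 = 0.0059
R_parallel = 1 - 0.0059 = 0.9941
Improvement = 0.9941 - 0.8188
Improvement = 0.1753

0.1753


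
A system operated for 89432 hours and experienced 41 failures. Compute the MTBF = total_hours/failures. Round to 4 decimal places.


total_hours = 89432
failures = 41
MTBF = 89432 / 41
MTBF = 2181.2683

2181.2683


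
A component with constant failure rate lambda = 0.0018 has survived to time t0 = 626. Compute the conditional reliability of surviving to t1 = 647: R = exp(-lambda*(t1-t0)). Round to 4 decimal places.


lambda = 0.0018
t0 = 626, t1 = 647
t1 - t0 = 21
lambda * (t1-t0) = 0.0018 * 21 = 0.0378
R = exp(-0.0378)
R = 0.9629

0.9629


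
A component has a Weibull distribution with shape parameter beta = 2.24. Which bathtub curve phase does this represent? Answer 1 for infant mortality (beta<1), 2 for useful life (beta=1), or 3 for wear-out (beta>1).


beta = 2.24
Compare beta to 1:
beta < 1 => infant mortality (phase 1)
beta = 1 => useful life (phase 2)
beta > 1 => wear-out (phase 3)
Since beta = 2.24, this is wear-out (increasing failure rate)
Phase = 3

3


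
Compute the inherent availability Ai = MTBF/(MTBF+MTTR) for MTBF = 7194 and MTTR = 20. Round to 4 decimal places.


MTBF = 7194
MTTR = 20
MTBF + MTTR = 7214
Ai = 7194 / 7214
Ai = 0.9972

0.9972


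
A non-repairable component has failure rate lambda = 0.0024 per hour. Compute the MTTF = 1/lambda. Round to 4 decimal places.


lambda = 0.0024
MTTF = 1 / 0.0024
MTTF = 416.6667

416.6667


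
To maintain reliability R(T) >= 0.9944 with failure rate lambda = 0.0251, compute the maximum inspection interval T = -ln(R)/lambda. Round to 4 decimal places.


R_target = 0.9944
lambda = 0.0251
-ln(0.9944) = 0.0056
T = 0.0056 / 0.0251
T = 0.2237

0.2237


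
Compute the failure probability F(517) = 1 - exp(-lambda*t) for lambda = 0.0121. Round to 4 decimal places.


lambda = 0.0121, t = 517
lambda * t = 6.2557
exp(-6.2557) = 0.0019
F(t) = 1 - 0.0019
F(t) = 0.9981

0.9981


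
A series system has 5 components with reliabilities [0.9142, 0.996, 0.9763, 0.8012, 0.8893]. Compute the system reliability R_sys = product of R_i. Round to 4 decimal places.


Components: [0.9142, 0.996, 0.9763, 0.8012, 0.8893]
After component 1 (R=0.9142): product = 0.9142
After component 2 (R=0.996): product = 0.9105
After component 3 (R=0.9763): product = 0.889
After component 4 (R=0.8012): product = 0.7122
After component 5 (R=0.8893): product = 0.6334
R_sys = 0.6334

0.6334


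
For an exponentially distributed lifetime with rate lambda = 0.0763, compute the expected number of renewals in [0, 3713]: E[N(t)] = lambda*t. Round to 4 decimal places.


lambda = 0.0763
t = 3713
E[N(t)] = lambda * t
E[N(t)] = 0.0763 * 3713
E[N(t)] = 283.3019

283.3019


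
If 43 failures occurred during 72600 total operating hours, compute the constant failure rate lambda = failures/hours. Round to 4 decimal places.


failures = 43
total_hours = 72600
lambda = 43 / 72600
lambda = 0.0006

0.0006


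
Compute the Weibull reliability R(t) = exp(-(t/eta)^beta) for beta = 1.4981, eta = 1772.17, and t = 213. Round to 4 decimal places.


beta = 1.4981, eta = 1772.17, t = 213
t/eta = 213 / 1772.17 = 0.1202
(t/eta)^beta = 0.1202^1.4981 = 0.0418
R(t) = exp(-0.0418)
R(t) = 0.959

0.959


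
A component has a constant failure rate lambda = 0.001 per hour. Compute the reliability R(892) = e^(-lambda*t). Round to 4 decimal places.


lambda = 0.001
t = 892
lambda * t = 0.892
R(t) = e^(-0.892)
R(t) = 0.4098

0.4098


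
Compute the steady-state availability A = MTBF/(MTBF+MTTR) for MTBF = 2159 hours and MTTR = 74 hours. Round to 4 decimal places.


MTBF = 2159
MTTR = 74
MTBF + MTTR = 2233
A = 2159 / 2233
A = 0.9669

0.9669


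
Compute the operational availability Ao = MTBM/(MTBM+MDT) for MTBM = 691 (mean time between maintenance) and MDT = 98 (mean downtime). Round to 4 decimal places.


MTBM = 691
MDT = 98
MTBM + MDT = 789
Ao = 691 / 789
Ao = 0.8758

0.8758


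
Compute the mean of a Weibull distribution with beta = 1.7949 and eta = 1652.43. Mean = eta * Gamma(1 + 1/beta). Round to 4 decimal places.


beta = 1.7949, eta = 1652.43
1/beta = 0.5571
1 + 1/beta = 1.5571
Gamma(1.5571) = 0.8894
Mean = 1652.43 * 0.8894
Mean = 1469.688

1469.688


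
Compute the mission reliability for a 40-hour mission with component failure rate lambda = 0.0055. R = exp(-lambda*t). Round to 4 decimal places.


lambda = 0.0055
mission_time = 40
lambda * t = 0.0055 * 40 = 0.22
R = exp(-0.22)
R = 0.8025

0.8025


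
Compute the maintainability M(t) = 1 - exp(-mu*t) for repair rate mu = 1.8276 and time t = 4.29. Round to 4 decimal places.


mu = 1.8276, t = 4.29
mu * t = 1.8276 * 4.29 = 7.8404
exp(-7.8404) = 0.0004
M(t) = 1 - 0.0004
M(t) = 0.9996

0.9996


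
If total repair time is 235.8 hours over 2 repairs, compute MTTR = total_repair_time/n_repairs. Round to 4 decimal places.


total_repair_time = 235.8
n_repairs = 2
MTTR = 235.8 / 2
MTTR = 117.9

117.9


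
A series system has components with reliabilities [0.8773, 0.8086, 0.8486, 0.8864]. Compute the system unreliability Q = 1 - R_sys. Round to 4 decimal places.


Components: [0.8773, 0.8086, 0.8486, 0.8864]
After component 1: product = 0.8773
After component 2: product = 0.7094
After component 3: product = 0.602
After component 4: product = 0.5336
R_sys = 0.5336
Q = 1 - 0.5336 = 0.4664

0.4664


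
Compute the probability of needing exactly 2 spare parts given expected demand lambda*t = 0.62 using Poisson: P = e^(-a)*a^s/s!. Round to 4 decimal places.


a = 0.62, s = 2
e^(-a) = e^(-0.62) = 0.5379
a^s = 0.62^2 = 0.3844
s! = 2
P = 0.5379 * 0.3844 / 2
P = 0.1034

0.1034


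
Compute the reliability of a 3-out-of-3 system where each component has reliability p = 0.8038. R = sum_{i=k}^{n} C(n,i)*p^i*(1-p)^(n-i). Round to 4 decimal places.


k = 3, n = 3, p = 0.8038
i=3: C(3,3)=1 * 0.8038^3 * 0.1962^0 = 0.5193
R = sum of terms = 0.5193

0.5193


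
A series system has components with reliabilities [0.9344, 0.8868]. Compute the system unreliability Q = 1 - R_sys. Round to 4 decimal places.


Components: [0.9344, 0.8868]
After component 1: product = 0.9344
After component 2: product = 0.8286
R_sys = 0.8286
Q = 1 - 0.8286 = 0.1714

0.1714


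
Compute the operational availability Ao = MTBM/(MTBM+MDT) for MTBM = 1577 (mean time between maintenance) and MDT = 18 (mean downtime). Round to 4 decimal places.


MTBM = 1577
MDT = 18
MTBM + MDT = 1595
Ao = 1577 / 1595
Ao = 0.9887

0.9887


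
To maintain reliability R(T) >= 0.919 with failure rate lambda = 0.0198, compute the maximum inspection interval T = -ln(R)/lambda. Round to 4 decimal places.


R_target = 0.919
lambda = 0.0198
-ln(0.919) = 0.0845
T = 0.0845 / 0.0198
T = 4.2661

4.2661


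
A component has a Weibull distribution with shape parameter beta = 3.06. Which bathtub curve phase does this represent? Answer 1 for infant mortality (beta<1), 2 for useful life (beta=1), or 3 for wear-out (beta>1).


beta = 3.06
Compare beta to 1:
beta < 1 => infant mortality (phase 1)
beta = 1 => useful life (phase 2)
beta > 1 => wear-out (phase 3)
Since beta = 3.06, this is wear-out (increasing failure rate)
Phase = 3

3


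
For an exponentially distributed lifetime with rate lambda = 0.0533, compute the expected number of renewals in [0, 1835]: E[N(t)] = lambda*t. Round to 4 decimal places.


lambda = 0.0533
t = 1835
E[N(t)] = lambda * t
E[N(t)] = 0.0533 * 1835
E[N(t)] = 97.8055

97.8055


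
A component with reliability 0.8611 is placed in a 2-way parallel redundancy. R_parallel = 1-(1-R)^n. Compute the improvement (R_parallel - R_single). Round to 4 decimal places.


R_single = 0.8611, n = 2
1 - R_single = 0.1389
(1 - R_single)^n = 0.1389^2 = 0.0193
R_parallel = 1 - 0.0193 = 0.9807
Improvement = 0.9807 - 0.8611
Improvement = 0.1196

0.1196


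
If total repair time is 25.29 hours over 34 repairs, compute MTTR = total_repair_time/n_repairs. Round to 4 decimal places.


total_repair_time = 25.29
n_repairs = 34
MTTR = 25.29 / 34
MTTR = 0.7438

0.7438


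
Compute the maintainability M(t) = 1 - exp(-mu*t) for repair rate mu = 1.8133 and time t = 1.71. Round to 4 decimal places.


mu = 1.8133, t = 1.71
mu * t = 1.8133 * 1.71 = 3.1007
exp(-3.1007) = 0.045
M(t) = 1 - 0.045
M(t) = 0.955

0.955


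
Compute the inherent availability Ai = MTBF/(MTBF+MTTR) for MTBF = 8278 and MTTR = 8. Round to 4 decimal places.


MTBF = 8278
MTTR = 8
MTBF + MTTR = 8286
Ai = 8278 / 8286
Ai = 0.999

0.999


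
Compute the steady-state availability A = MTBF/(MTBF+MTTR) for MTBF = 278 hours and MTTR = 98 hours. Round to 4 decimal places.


MTBF = 278
MTTR = 98
MTBF + MTTR = 376
A = 278 / 376
A = 0.7394

0.7394


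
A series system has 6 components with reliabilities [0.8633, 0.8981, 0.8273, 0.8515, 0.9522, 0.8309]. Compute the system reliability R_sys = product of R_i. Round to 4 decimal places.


Components: [0.8633, 0.8981, 0.8273, 0.8515, 0.9522, 0.8309]
After component 1 (R=0.8633): product = 0.8633
After component 2 (R=0.8981): product = 0.7753
After component 3 (R=0.8273): product = 0.6414
After component 4 (R=0.8515): product = 0.5462
After component 5 (R=0.9522): product = 0.5201
After component 6 (R=0.8309): product = 0.4321
R_sys = 0.4321

0.4321


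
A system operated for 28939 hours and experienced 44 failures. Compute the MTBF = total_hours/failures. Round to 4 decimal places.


total_hours = 28939
failures = 44
MTBF = 28939 / 44
MTBF = 657.7045

657.7045


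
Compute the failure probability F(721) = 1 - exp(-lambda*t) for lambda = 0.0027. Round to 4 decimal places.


lambda = 0.0027, t = 721
lambda * t = 1.9467
exp(-1.9467) = 0.1427
F(t) = 1 - 0.1427
F(t) = 0.8573

0.8573


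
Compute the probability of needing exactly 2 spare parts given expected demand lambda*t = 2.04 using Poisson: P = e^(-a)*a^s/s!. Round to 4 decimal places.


a = 2.04, s = 2
e^(-a) = e^(-2.04) = 0.13
a^s = 2.04^2 = 4.1616
s! = 2
P = 0.13 * 4.1616 / 2
P = 0.2706

0.2706


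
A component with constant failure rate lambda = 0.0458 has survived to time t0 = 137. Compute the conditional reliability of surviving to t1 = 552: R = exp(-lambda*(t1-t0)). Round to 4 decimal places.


lambda = 0.0458
t0 = 137, t1 = 552
t1 - t0 = 415
lambda * (t1-t0) = 0.0458 * 415 = 19.007
R = exp(-19.007)
R = 0.0

0.0


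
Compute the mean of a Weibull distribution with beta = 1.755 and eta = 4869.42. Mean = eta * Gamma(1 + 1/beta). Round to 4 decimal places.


beta = 1.755, eta = 4869.42
1/beta = 0.5698
1 + 1/beta = 1.5698
Gamma(1.5698) = 0.8905
Mean = 4869.42 * 0.8905
Mean = 4336.0822

4336.0822


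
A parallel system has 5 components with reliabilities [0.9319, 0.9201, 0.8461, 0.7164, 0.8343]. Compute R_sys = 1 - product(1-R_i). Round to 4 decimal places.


Components: [0.9319, 0.9201, 0.8461, 0.7164, 0.8343]
(1 - 0.9319) = 0.0681, running product = 0.0681
(1 - 0.9201) = 0.0799, running product = 0.0054
(1 - 0.8461) = 0.1539, running product = 0.0008
(1 - 0.7164) = 0.2836, running product = 0.0002
(1 - 0.8343) = 0.1657, running product = 0.0
Product of (1-R_i) = 0.0
R_sys = 1 - 0.0 = 1.0

1.0


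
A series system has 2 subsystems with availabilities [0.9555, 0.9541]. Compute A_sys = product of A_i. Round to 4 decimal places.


Subsystems: [0.9555, 0.9541]
After subsystem 1 (A=0.9555): product = 0.9555
After subsystem 2 (A=0.9541): product = 0.9116
A_sys = 0.9116

0.9116


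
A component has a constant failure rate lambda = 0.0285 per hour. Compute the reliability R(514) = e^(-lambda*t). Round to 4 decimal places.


lambda = 0.0285
t = 514
lambda * t = 14.649
R(t) = e^(-14.649)
R(t) = 0.0

0.0


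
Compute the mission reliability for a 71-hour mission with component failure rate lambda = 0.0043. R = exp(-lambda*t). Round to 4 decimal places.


lambda = 0.0043
mission_time = 71
lambda * t = 0.0043 * 71 = 0.3053
R = exp(-0.3053)
R = 0.7369

0.7369


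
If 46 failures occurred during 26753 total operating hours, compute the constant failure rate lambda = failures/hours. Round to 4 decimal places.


failures = 46
total_hours = 26753
lambda = 46 / 26753
lambda = 0.0017

0.0017


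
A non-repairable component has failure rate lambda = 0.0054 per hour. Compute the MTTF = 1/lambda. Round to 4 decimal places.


lambda = 0.0054
MTTF = 1 / 0.0054
MTTF = 185.1852

185.1852


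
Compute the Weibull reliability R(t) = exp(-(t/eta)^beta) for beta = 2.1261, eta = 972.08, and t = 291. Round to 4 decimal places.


beta = 2.1261, eta = 972.08, t = 291
t/eta = 291 / 972.08 = 0.2994
(t/eta)^beta = 0.2994^2.1261 = 0.077
R(t) = exp(-0.077)
R(t) = 0.9259

0.9259


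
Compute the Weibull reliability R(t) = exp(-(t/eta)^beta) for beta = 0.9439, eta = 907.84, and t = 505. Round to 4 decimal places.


beta = 0.9439, eta = 907.84, t = 505
t/eta = 505 / 907.84 = 0.5563
(t/eta)^beta = 0.5563^0.9439 = 0.5749
R(t) = exp(-0.5749)
R(t) = 0.5628

0.5628


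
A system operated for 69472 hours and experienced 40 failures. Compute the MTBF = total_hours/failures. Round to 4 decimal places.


total_hours = 69472
failures = 40
MTBF = 69472 / 40
MTBF = 1736.8

1736.8


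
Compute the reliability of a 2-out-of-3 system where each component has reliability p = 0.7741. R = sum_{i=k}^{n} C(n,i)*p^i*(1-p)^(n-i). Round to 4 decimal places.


k = 2, n = 3, p = 0.7741
i=2: C(3,2)=3 * 0.7741^2 * 0.2259^1 = 0.4061
i=3: C(3,3)=1 * 0.7741^3 * 0.2259^0 = 0.4639
R = sum of terms = 0.87

0.87


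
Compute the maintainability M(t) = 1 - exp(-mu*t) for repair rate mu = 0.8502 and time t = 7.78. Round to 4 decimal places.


mu = 0.8502, t = 7.78
mu * t = 0.8502 * 7.78 = 6.6146
exp(-6.6146) = 0.0013
M(t) = 1 - 0.0013
M(t) = 0.9987

0.9987


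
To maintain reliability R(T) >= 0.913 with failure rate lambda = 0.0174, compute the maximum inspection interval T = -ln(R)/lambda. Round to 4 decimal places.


R_target = 0.913
lambda = 0.0174
-ln(0.913) = 0.091
T = 0.091 / 0.0174
T = 5.231

5.231


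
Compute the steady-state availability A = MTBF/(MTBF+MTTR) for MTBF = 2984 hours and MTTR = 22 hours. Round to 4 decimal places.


MTBF = 2984
MTTR = 22
MTBF + MTTR = 3006
A = 2984 / 3006
A = 0.9927

0.9927


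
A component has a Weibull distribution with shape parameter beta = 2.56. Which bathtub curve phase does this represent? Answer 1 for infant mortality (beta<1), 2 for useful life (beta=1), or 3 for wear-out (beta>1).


beta = 2.56
Compare beta to 1:
beta < 1 => infant mortality (phase 1)
beta = 1 => useful life (phase 2)
beta > 1 => wear-out (phase 3)
Since beta = 2.56, this is wear-out (increasing failure rate)
Phase = 3

3


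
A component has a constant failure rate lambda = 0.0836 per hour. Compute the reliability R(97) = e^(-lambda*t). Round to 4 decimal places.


lambda = 0.0836
t = 97
lambda * t = 8.1092
R(t) = e^(-8.1092)
R(t) = 0.0003

0.0003


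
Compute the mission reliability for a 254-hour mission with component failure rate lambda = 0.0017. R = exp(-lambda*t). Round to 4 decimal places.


lambda = 0.0017
mission_time = 254
lambda * t = 0.0017 * 254 = 0.4318
R = exp(-0.4318)
R = 0.6493

0.6493


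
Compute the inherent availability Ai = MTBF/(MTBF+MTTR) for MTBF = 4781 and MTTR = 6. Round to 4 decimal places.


MTBF = 4781
MTTR = 6
MTBF + MTTR = 4787
Ai = 4781 / 4787
Ai = 0.9987

0.9987


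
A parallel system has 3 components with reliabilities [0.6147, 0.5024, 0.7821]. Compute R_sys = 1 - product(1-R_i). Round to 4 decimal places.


Components: [0.6147, 0.5024, 0.7821]
(1 - 0.6147) = 0.3853, running product = 0.3853
(1 - 0.5024) = 0.4976, running product = 0.1917
(1 - 0.7821) = 0.2179, running product = 0.0418
Product of (1-R_i) = 0.0418
R_sys = 1 - 0.0418 = 0.9582

0.9582


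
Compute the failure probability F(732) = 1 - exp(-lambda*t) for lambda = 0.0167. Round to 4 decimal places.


lambda = 0.0167, t = 732
lambda * t = 12.2244
exp(-12.2244) = 0.0
F(t) = 1 - 0.0
F(t) = 1.0

1.0


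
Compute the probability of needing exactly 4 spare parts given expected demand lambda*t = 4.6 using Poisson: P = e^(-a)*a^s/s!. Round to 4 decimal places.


a = 4.6, s = 4
e^(-a) = e^(-4.6) = 0.0101
a^s = 4.6^4 = 447.7456
s! = 24
P = 0.0101 * 447.7456 / 24
P = 0.1875

0.1875


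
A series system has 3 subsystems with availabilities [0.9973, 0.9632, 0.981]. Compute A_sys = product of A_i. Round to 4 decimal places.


Subsystems: [0.9973, 0.9632, 0.981]
After subsystem 1 (A=0.9973): product = 0.9973
After subsystem 2 (A=0.9632): product = 0.9606
After subsystem 3 (A=0.981): product = 0.9423
A_sys = 0.9423

0.9423


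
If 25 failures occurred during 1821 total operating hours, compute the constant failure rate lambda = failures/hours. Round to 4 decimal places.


failures = 25
total_hours = 1821
lambda = 25 / 1821
lambda = 0.0137

0.0137


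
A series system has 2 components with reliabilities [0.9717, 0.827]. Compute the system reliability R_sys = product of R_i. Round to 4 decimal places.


Components: [0.9717, 0.827]
After component 1 (R=0.9717): product = 0.9717
After component 2 (R=0.827): product = 0.8036
R_sys = 0.8036

0.8036


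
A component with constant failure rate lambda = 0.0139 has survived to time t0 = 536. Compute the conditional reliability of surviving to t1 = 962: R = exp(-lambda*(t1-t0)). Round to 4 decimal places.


lambda = 0.0139
t0 = 536, t1 = 962
t1 - t0 = 426
lambda * (t1-t0) = 0.0139 * 426 = 5.9214
R = exp(-5.9214)
R = 0.0027

0.0027


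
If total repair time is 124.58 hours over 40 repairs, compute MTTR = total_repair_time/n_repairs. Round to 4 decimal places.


total_repair_time = 124.58
n_repairs = 40
MTTR = 124.58 / 40
MTTR = 3.1145

3.1145


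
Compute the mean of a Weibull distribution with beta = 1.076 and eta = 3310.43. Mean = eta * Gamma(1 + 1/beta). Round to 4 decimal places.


beta = 1.076, eta = 3310.43
1/beta = 0.9294
1 + 1/beta = 1.9294
Gamma(1.9294) = 0.9722
Mean = 3310.43 * 0.9722
Mean = 3218.2863

3218.2863


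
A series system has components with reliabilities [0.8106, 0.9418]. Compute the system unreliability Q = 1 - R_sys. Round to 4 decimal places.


Components: [0.8106, 0.9418]
After component 1: product = 0.8106
After component 2: product = 0.7634
R_sys = 0.7634
Q = 1 - 0.7634 = 0.2366

0.2366


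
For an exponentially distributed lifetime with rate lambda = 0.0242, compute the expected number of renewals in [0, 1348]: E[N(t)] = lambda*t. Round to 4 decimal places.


lambda = 0.0242
t = 1348
E[N(t)] = lambda * t
E[N(t)] = 0.0242 * 1348
E[N(t)] = 32.6216

32.6216


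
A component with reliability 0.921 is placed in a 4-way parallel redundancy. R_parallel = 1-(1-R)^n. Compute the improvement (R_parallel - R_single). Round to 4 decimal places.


R_single = 0.921, n = 4
1 - R_single = 0.079
(1 - R_single)^n = 0.079^4 = 0.0
R_parallel = 1 - 0.0 = 1.0
Improvement = 1.0 - 0.921
Improvement = 0.079

0.079


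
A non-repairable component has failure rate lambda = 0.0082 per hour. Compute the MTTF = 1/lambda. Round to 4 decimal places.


lambda = 0.0082
MTTF = 1 / 0.0082
MTTF = 121.9512

121.9512


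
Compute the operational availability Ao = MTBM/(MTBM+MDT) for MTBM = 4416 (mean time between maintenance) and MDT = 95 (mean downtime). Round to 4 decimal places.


MTBM = 4416
MDT = 95
MTBM + MDT = 4511
Ao = 4416 / 4511
Ao = 0.9789

0.9789


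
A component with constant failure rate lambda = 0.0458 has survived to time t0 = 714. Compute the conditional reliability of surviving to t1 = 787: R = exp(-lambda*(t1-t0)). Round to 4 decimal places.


lambda = 0.0458
t0 = 714, t1 = 787
t1 - t0 = 73
lambda * (t1-t0) = 0.0458 * 73 = 3.3434
R = exp(-3.3434)
R = 0.0353

0.0353


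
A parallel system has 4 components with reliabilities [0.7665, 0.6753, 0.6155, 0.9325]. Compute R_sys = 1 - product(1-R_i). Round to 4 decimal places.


Components: [0.7665, 0.6753, 0.6155, 0.9325]
(1 - 0.7665) = 0.2335, running product = 0.2335
(1 - 0.6753) = 0.3247, running product = 0.0758
(1 - 0.6155) = 0.3845, running product = 0.0292
(1 - 0.9325) = 0.0675, running product = 0.002
Product of (1-R_i) = 0.002
R_sys = 1 - 0.002 = 0.998

0.998


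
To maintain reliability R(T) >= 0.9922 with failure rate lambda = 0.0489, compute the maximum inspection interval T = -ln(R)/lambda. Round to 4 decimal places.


R_target = 0.9922
lambda = 0.0489
-ln(0.9922) = 0.0078
T = 0.0078 / 0.0489
T = 0.1601

0.1601


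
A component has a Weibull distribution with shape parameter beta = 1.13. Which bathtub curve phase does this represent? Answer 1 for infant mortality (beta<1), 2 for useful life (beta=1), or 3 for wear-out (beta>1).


beta = 1.13
Compare beta to 1:
beta < 1 => infant mortality (phase 1)
beta = 1 => useful life (phase 2)
beta > 1 => wear-out (phase 3)
Since beta = 1.13, this is wear-out (increasing failure rate)
Phase = 3

3


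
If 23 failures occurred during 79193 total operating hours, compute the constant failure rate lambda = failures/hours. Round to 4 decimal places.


failures = 23
total_hours = 79193
lambda = 23 / 79193
lambda = 0.0003

0.0003


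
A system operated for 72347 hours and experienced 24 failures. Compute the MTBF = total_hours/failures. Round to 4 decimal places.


total_hours = 72347
failures = 24
MTBF = 72347 / 24
MTBF = 3014.4583

3014.4583


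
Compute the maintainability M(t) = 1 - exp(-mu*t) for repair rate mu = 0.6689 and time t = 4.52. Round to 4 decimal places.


mu = 0.6689, t = 4.52
mu * t = 0.6689 * 4.52 = 3.0234
exp(-3.0234) = 0.0486
M(t) = 1 - 0.0486
M(t) = 0.9514

0.9514


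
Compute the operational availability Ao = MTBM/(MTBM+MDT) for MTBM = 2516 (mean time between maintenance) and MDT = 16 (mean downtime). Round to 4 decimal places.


MTBM = 2516
MDT = 16
MTBM + MDT = 2532
Ao = 2516 / 2532
Ao = 0.9937

0.9937


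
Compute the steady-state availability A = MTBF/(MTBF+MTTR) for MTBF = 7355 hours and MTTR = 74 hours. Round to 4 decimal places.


MTBF = 7355
MTTR = 74
MTBF + MTTR = 7429
A = 7355 / 7429
A = 0.99

0.99


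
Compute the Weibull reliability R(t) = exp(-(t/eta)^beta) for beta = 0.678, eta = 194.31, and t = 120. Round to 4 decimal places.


beta = 0.678, eta = 194.31, t = 120
t/eta = 120 / 194.31 = 0.6176
(t/eta)^beta = 0.6176^0.678 = 0.7212
R(t) = exp(-0.7212)
R(t) = 0.4861

0.4861


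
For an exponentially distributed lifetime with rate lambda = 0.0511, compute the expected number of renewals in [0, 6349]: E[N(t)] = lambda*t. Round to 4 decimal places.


lambda = 0.0511
t = 6349
E[N(t)] = lambda * t
E[N(t)] = 0.0511 * 6349
E[N(t)] = 324.4339

324.4339


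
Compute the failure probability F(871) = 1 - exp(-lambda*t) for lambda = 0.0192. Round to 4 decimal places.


lambda = 0.0192, t = 871
lambda * t = 16.7232
exp(-16.7232) = 0.0
F(t) = 1 - 0.0
F(t) = 1.0

1.0


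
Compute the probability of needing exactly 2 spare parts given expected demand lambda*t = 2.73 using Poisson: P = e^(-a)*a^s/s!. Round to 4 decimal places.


a = 2.73, s = 2
e^(-a) = e^(-2.73) = 0.0652
a^s = 2.73^2 = 7.4529
s! = 2
P = 0.0652 * 7.4529 / 2
P = 0.243

0.243


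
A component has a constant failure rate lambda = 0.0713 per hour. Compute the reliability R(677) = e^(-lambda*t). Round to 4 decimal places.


lambda = 0.0713
t = 677
lambda * t = 48.2701
R(t) = e^(-48.2701)
R(t) = 0.0

0.0


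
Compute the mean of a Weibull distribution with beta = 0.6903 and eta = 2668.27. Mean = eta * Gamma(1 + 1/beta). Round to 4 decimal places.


beta = 0.6903, eta = 2668.27
1/beta = 1.4486
1 + 1/beta = 2.4486
Gamma(2.4486) = 1.283
Mean = 2668.27 * 1.283
Mean = 3423.471

3423.471


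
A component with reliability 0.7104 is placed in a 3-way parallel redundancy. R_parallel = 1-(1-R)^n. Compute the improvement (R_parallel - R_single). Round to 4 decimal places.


R_single = 0.7104, n = 3
1 - R_single = 0.2896
(1 - R_single)^n = 0.2896^3 = 0.0243
R_parallel = 1 - 0.0243 = 0.9757
Improvement = 0.9757 - 0.7104
Improvement = 0.2653

0.2653


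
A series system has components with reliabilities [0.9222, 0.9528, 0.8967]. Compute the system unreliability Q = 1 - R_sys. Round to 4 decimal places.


Components: [0.9222, 0.9528, 0.8967]
After component 1: product = 0.9222
After component 2: product = 0.8787
After component 3: product = 0.7879
R_sys = 0.7879
Q = 1 - 0.7879 = 0.2121

0.2121


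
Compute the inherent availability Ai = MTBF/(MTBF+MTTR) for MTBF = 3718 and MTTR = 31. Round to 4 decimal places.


MTBF = 3718
MTTR = 31
MTBF + MTTR = 3749
Ai = 3718 / 3749
Ai = 0.9917

0.9917


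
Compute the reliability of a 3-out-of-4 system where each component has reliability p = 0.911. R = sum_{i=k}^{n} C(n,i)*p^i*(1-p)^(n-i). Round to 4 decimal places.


k = 3, n = 4, p = 0.911
i=3: C(4,3)=4 * 0.911^3 * 0.089^1 = 0.2692
i=4: C(4,4)=1 * 0.911^4 * 0.089^0 = 0.6888
R = sum of terms = 0.9579

0.9579


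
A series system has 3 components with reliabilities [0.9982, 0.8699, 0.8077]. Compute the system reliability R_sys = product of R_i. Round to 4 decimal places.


Components: [0.9982, 0.8699, 0.8077]
After component 1 (R=0.9982): product = 0.9982
After component 2 (R=0.8699): product = 0.8683
After component 3 (R=0.8077): product = 0.7014
R_sys = 0.7014

0.7014


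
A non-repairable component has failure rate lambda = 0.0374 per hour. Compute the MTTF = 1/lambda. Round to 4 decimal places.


lambda = 0.0374
MTTF = 1 / 0.0374
MTTF = 26.738

26.738


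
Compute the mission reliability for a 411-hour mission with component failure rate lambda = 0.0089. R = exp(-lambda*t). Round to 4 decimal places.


lambda = 0.0089
mission_time = 411
lambda * t = 0.0089 * 411 = 3.6579
R = exp(-3.6579)
R = 0.0258

0.0258


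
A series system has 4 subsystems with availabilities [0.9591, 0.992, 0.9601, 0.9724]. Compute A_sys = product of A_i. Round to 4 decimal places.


Subsystems: [0.9591, 0.992, 0.9601, 0.9724]
After subsystem 1 (A=0.9591): product = 0.9591
After subsystem 2 (A=0.992): product = 0.9514
After subsystem 3 (A=0.9601): product = 0.9135
After subsystem 4 (A=0.9724): product = 0.8883
A_sys = 0.8883

0.8883


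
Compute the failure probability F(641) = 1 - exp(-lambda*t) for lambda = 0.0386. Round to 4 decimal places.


lambda = 0.0386, t = 641
lambda * t = 24.7426
exp(-24.7426) = 0.0
F(t) = 1 - 0.0
F(t) = 1.0

1.0


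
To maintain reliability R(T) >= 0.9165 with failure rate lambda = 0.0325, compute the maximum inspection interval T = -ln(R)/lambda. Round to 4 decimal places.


R_target = 0.9165
lambda = 0.0325
-ln(0.9165) = 0.0872
T = 0.0872 / 0.0325
T = 2.6829

2.6829


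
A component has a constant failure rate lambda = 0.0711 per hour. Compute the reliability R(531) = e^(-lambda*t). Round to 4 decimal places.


lambda = 0.0711
t = 531
lambda * t = 37.7541
R(t) = e^(-37.7541)
R(t) = 0.0

0.0


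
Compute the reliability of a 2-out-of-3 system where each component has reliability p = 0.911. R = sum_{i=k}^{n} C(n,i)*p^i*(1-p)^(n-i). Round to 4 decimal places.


k = 2, n = 3, p = 0.911
i=2: C(3,2)=3 * 0.911^2 * 0.089^1 = 0.2216
i=3: C(3,3)=1 * 0.911^3 * 0.089^0 = 0.7561
R = sum of terms = 0.9776

0.9776


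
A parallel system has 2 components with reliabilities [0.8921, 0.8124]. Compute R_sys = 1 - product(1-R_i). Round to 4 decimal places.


Components: [0.8921, 0.8124]
(1 - 0.8921) = 0.1079, running product = 0.1079
(1 - 0.8124) = 0.1876, running product = 0.0202
Product of (1-R_i) = 0.0202
R_sys = 1 - 0.0202 = 0.9798

0.9798


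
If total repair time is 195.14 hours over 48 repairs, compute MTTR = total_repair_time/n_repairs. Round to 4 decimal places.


total_repair_time = 195.14
n_repairs = 48
MTTR = 195.14 / 48
MTTR = 4.0654

4.0654


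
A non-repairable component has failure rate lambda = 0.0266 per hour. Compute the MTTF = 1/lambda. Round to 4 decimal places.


lambda = 0.0266
MTTF = 1 / 0.0266
MTTF = 37.594

37.594


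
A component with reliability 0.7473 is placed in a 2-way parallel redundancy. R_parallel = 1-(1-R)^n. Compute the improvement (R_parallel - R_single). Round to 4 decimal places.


R_single = 0.7473, n = 2
1 - R_single = 0.2527
(1 - R_single)^n = 0.2527^2 = 0.0639
R_parallel = 1 - 0.0639 = 0.9361
Improvement = 0.9361 - 0.7473
Improvement = 0.1888

0.1888


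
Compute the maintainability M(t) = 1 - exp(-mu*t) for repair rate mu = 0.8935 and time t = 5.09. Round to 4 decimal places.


mu = 0.8935, t = 5.09
mu * t = 0.8935 * 5.09 = 4.5479
exp(-4.5479) = 0.0106
M(t) = 1 - 0.0106
M(t) = 0.9894

0.9894


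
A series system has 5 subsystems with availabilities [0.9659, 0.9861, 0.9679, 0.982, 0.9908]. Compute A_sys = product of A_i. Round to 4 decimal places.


Subsystems: [0.9659, 0.9861, 0.9679, 0.982, 0.9908]
After subsystem 1 (A=0.9659): product = 0.9659
After subsystem 2 (A=0.9861): product = 0.9525
After subsystem 3 (A=0.9679): product = 0.9219
After subsystem 4 (A=0.982): product = 0.9053
After subsystem 5 (A=0.9908): product = 0.897
A_sys = 0.897

0.897


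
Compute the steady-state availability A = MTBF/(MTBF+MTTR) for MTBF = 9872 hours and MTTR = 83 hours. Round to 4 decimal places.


MTBF = 9872
MTTR = 83
MTBF + MTTR = 9955
A = 9872 / 9955
A = 0.9917

0.9917


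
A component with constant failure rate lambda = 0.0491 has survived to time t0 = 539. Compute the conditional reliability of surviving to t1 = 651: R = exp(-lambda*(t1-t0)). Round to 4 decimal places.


lambda = 0.0491
t0 = 539, t1 = 651
t1 - t0 = 112
lambda * (t1-t0) = 0.0491 * 112 = 5.4992
R = exp(-5.4992)
R = 0.0041

0.0041


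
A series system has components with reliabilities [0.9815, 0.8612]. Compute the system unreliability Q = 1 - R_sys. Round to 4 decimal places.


Components: [0.9815, 0.8612]
After component 1: product = 0.9815
After component 2: product = 0.8453
R_sys = 0.8453
Q = 1 - 0.8453 = 0.1547

0.1547


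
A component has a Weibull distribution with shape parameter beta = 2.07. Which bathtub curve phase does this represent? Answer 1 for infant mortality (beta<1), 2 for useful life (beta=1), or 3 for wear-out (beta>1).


beta = 2.07
Compare beta to 1:
beta < 1 => infant mortality (phase 1)
beta = 1 => useful life (phase 2)
beta > 1 => wear-out (phase 3)
Since beta = 2.07, this is wear-out (increasing failure rate)
Phase = 3

3


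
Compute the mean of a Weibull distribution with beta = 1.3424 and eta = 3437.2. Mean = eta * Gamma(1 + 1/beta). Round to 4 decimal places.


beta = 1.3424, eta = 3437.2
1/beta = 0.7449
1 + 1/beta = 1.7449
Gamma(1.7449) = 0.9179
Mean = 3437.2 * 0.9179
Mean = 3155.0751

3155.0751


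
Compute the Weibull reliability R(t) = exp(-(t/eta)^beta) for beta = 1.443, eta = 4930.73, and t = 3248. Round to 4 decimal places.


beta = 1.443, eta = 4930.73, t = 3248
t/eta = 3248 / 4930.73 = 0.6587
(t/eta)^beta = 0.6587^1.443 = 0.5475
R(t) = exp(-0.5475)
R(t) = 0.5784

0.5784


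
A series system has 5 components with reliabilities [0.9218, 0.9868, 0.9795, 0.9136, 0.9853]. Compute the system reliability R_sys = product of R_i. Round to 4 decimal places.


Components: [0.9218, 0.9868, 0.9795, 0.9136, 0.9853]
After component 1 (R=0.9218): product = 0.9218
After component 2 (R=0.9868): product = 0.9096
After component 3 (R=0.9795): product = 0.891
After component 4 (R=0.9136): product = 0.814
After component 5 (R=0.9853): product = 0.802
R_sys = 0.802

0.802


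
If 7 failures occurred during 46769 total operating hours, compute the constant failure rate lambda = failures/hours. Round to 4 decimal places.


failures = 7
total_hours = 46769
lambda = 7 / 46769
lambda = 0.0001

0.0001


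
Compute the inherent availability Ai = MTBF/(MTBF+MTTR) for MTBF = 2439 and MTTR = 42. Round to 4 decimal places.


MTBF = 2439
MTTR = 42
MTBF + MTTR = 2481
Ai = 2439 / 2481
Ai = 0.9831

0.9831


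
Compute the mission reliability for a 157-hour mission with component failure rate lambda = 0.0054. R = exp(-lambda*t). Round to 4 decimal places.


lambda = 0.0054
mission_time = 157
lambda * t = 0.0054 * 157 = 0.8478
R = exp(-0.8478)
R = 0.4284

0.4284


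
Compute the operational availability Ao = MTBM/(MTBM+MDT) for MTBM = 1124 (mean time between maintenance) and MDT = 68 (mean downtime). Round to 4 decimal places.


MTBM = 1124
MDT = 68
MTBM + MDT = 1192
Ao = 1124 / 1192
Ao = 0.943

0.943


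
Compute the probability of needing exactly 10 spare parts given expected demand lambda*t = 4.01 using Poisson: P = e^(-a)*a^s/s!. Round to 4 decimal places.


a = 4.01, s = 10
e^(-a) = e^(-4.01) = 0.0181
a^s = 4.01^10 = 1075087.2867
s! = 3628800
P = 0.0181 * 1075087.2867 / 3628800
P = 0.0054

0.0054


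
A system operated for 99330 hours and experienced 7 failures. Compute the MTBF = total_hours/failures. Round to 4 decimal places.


total_hours = 99330
failures = 7
MTBF = 99330 / 7
MTBF = 14190.0

14190.0


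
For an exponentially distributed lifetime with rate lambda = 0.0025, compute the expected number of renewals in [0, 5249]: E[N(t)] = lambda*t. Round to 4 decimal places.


lambda = 0.0025
t = 5249
E[N(t)] = lambda * t
E[N(t)] = 0.0025 * 5249
E[N(t)] = 13.1225

13.1225


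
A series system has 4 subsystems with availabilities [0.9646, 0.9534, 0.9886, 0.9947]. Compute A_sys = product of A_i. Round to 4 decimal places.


Subsystems: [0.9646, 0.9534, 0.9886, 0.9947]
After subsystem 1 (A=0.9646): product = 0.9646
After subsystem 2 (A=0.9534): product = 0.9196
After subsystem 3 (A=0.9886): product = 0.9092
After subsystem 4 (A=0.9947): product = 0.9043
A_sys = 0.9043

0.9043


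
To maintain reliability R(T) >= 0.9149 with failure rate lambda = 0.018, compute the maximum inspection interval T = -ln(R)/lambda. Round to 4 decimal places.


R_target = 0.9149
lambda = 0.018
-ln(0.9149) = 0.0889
T = 0.0889 / 0.018
T = 4.9411

4.9411


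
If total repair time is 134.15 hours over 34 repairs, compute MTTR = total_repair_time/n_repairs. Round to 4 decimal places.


total_repair_time = 134.15
n_repairs = 34
MTTR = 134.15 / 34
MTTR = 3.9456

3.9456


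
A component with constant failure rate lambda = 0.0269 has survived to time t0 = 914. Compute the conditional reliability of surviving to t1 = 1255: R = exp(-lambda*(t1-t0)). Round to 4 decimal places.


lambda = 0.0269
t0 = 914, t1 = 1255
t1 - t0 = 341
lambda * (t1-t0) = 0.0269 * 341 = 9.1729
R = exp(-9.1729)
R = 0.0001

0.0001


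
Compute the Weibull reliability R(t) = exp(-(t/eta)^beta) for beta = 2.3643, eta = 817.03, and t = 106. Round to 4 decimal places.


beta = 2.3643, eta = 817.03, t = 106
t/eta = 106 / 817.03 = 0.1297
(t/eta)^beta = 0.1297^2.3643 = 0.008
R(t) = exp(-0.008)
R(t) = 0.992

0.992


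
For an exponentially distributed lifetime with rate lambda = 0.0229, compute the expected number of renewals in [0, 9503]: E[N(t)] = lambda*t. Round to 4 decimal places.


lambda = 0.0229
t = 9503
E[N(t)] = lambda * t
E[N(t)] = 0.0229 * 9503
E[N(t)] = 217.6187

217.6187


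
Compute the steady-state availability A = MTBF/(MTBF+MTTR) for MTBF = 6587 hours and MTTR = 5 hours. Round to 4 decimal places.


MTBF = 6587
MTTR = 5
MTBF + MTTR = 6592
A = 6587 / 6592
A = 0.9992

0.9992


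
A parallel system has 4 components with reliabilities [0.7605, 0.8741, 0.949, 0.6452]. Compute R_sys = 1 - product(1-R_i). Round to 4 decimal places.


Components: [0.7605, 0.8741, 0.949, 0.6452]
(1 - 0.7605) = 0.2395, running product = 0.2395
(1 - 0.8741) = 0.1259, running product = 0.0302
(1 - 0.949) = 0.051, running product = 0.0015
(1 - 0.6452) = 0.3548, running product = 0.0005
Product of (1-R_i) = 0.0005
R_sys = 1 - 0.0005 = 0.9995

0.9995


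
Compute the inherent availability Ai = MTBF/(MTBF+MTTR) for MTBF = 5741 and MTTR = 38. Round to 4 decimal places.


MTBF = 5741
MTTR = 38
MTBF + MTTR = 5779
Ai = 5741 / 5779
Ai = 0.9934

0.9934


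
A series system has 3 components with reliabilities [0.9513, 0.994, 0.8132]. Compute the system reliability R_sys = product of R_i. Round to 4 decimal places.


Components: [0.9513, 0.994, 0.8132]
After component 1 (R=0.9513): product = 0.9513
After component 2 (R=0.994): product = 0.9456
After component 3 (R=0.8132): product = 0.769
R_sys = 0.769

0.769


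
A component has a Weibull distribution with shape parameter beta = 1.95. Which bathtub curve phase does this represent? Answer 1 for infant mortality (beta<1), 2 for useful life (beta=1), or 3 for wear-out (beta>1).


beta = 1.95
Compare beta to 1:
beta < 1 => infant mortality (phase 1)
beta = 1 => useful life (phase 2)
beta > 1 => wear-out (phase 3)
Since beta = 1.95, this is wear-out (increasing failure rate)
Phase = 3

3
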